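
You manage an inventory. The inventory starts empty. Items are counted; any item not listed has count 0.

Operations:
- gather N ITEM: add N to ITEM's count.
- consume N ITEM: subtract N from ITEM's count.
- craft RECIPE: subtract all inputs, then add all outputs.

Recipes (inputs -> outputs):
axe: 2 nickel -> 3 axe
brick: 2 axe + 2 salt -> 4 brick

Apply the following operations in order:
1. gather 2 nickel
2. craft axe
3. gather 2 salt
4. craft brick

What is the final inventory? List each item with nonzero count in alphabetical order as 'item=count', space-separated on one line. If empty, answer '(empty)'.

Answer: axe=1 brick=4

Derivation:
After 1 (gather 2 nickel): nickel=2
After 2 (craft axe): axe=3
After 3 (gather 2 salt): axe=3 salt=2
After 4 (craft brick): axe=1 brick=4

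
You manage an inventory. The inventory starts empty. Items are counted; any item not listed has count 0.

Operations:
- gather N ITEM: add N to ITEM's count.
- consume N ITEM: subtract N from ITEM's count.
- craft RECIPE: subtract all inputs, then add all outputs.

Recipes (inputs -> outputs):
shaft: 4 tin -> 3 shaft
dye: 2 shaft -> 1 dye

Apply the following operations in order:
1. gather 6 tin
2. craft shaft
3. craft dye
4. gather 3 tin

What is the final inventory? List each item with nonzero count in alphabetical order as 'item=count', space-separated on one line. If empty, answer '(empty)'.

Answer: dye=1 shaft=1 tin=5

Derivation:
After 1 (gather 6 tin): tin=6
After 2 (craft shaft): shaft=3 tin=2
After 3 (craft dye): dye=1 shaft=1 tin=2
After 4 (gather 3 tin): dye=1 shaft=1 tin=5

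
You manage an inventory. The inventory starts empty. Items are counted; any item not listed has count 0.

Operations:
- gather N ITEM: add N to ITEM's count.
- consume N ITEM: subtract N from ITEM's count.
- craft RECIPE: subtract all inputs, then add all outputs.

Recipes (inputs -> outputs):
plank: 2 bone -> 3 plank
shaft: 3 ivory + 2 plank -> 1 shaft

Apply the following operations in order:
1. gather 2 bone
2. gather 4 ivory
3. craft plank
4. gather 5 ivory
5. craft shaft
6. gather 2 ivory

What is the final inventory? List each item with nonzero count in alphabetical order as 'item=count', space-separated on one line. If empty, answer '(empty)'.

Answer: ivory=8 plank=1 shaft=1

Derivation:
After 1 (gather 2 bone): bone=2
After 2 (gather 4 ivory): bone=2 ivory=4
After 3 (craft plank): ivory=4 plank=3
After 4 (gather 5 ivory): ivory=9 plank=3
After 5 (craft shaft): ivory=6 plank=1 shaft=1
After 6 (gather 2 ivory): ivory=8 plank=1 shaft=1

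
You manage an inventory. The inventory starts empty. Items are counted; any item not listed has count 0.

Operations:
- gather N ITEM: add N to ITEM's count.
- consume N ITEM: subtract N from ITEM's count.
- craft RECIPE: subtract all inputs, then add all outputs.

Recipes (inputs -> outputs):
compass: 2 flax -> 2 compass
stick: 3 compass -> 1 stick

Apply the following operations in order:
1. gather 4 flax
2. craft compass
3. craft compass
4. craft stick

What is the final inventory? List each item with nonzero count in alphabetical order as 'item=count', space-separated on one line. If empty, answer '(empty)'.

After 1 (gather 4 flax): flax=4
After 2 (craft compass): compass=2 flax=2
After 3 (craft compass): compass=4
After 4 (craft stick): compass=1 stick=1

Answer: compass=1 stick=1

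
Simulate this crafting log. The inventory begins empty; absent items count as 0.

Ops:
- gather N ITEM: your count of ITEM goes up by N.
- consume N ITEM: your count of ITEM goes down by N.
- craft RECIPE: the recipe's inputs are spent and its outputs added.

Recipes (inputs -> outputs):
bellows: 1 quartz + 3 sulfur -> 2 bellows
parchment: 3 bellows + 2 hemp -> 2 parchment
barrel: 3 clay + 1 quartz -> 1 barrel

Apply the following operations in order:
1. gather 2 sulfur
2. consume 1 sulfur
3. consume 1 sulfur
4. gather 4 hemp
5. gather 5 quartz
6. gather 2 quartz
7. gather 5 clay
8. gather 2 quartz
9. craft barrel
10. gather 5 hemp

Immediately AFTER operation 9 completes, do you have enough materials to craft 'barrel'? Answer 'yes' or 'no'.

After 1 (gather 2 sulfur): sulfur=2
After 2 (consume 1 sulfur): sulfur=1
After 3 (consume 1 sulfur): (empty)
After 4 (gather 4 hemp): hemp=4
After 5 (gather 5 quartz): hemp=4 quartz=5
After 6 (gather 2 quartz): hemp=4 quartz=7
After 7 (gather 5 clay): clay=5 hemp=4 quartz=7
After 8 (gather 2 quartz): clay=5 hemp=4 quartz=9
After 9 (craft barrel): barrel=1 clay=2 hemp=4 quartz=8

Answer: no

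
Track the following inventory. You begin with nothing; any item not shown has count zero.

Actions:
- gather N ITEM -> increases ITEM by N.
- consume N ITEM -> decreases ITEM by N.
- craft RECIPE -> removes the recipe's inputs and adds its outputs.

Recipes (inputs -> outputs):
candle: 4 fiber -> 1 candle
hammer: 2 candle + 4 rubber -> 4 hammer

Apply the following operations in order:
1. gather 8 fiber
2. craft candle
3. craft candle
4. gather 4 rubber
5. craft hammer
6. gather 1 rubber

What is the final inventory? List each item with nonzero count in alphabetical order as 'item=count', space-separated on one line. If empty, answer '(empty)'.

Answer: hammer=4 rubber=1

Derivation:
After 1 (gather 8 fiber): fiber=8
After 2 (craft candle): candle=1 fiber=4
After 3 (craft candle): candle=2
After 4 (gather 4 rubber): candle=2 rubber=4
After 5 (craft hammer): hammer=4
After 6 (gather 1 rubber): hammer=4 rubber=1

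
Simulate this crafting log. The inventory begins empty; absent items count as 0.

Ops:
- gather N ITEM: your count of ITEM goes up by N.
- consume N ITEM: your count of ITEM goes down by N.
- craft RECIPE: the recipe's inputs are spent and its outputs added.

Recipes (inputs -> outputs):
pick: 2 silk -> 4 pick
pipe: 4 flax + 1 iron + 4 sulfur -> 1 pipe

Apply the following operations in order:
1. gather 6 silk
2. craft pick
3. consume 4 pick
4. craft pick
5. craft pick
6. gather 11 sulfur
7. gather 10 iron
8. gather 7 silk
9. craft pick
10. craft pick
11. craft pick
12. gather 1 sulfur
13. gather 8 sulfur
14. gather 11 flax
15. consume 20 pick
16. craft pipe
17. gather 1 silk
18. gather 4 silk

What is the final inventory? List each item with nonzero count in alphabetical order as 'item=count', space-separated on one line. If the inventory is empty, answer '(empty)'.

After 1 (gather 6 silk): silk=6
After 2 (craft pick): pick=4 silk=4
After 3 (consume 4 pick): silk=4
After 4 (craft pick): pick=4 silk=2
After 5 (craft pick): pick=8
After 6 (gather 11 sulfur): pick=8 sulfur=11
After 7 (gather 10 iron): iron=10 pick=8 sulfur=11
After 8 (gather 7 silk): iron=10 pick=8 silk=7 sulfur=11
After 9 (craft pick): iron=10 pick=12 silk=5 sulfur=11
After 10 (craft pick): iron=10 pick=16 silk=3 sulfur=11
After 11 (craft pick): iron=10 pick=20 silk=1 sulfur=11
After 12 (gather 1 sulfur): iron=10 pick=20 silk=1 sulfur=12
After 13 (gather 8 sulfur): iron=10 pick=20 silk=1 sulfur=20
After 14 (gather 11 flax): flax=11 iron=10 pick=20 silk=1 sulfur=20
After 15 (consume 20 pick): flax=11 iron=10 silk=1 sulfur=20
After 16 (craft pipe): flax=7 iron=9 pipe=1 silk=1 sulfur=16
After 17 (gather 1 silk): flax=7 iron=9 pipe=1 silk=2 sulfur=16
After 18 (gather 4 silk): flax=7 iron=9 pipe=1 silk=6 sulfur=16

Answer: flax=7 iron=9 pipe=1 silk=6 sulfur=16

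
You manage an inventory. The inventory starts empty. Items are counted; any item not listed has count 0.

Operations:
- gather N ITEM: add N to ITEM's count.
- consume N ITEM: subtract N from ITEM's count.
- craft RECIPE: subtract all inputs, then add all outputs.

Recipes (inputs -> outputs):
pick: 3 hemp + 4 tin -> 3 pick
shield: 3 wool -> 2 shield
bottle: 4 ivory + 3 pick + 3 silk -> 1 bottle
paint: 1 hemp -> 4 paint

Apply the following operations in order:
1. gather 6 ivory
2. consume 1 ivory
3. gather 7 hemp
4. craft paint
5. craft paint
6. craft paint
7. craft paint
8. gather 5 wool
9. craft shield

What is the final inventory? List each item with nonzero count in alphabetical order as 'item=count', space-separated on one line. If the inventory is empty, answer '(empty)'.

Answer: hemp=3 ivory=5 paint=16 shield=2 wool=2

Derivation:
After 1 (gather 6 ivory): ivory=6
After 2 (consume 1 ivory): ivory=5
After 3 (gather 7 hemp): hemp=7 ivory=5
After 4 (craft paint): hemp=6 ivory=5 paint=4
After 5 (craft paint): hemp=5 ivory=5 paint=8
After 6 (craft paint): hemp=4 ivory=5 paint=12
After 7 (craft paint): hemp=3 ivory=5 paint=16
After 8 (gather 5 wool): hemp=3 ivory=5 paint=16 wool=5
After 9 (craft shield): hemp=3 ivory=5 paint=16 shield=2 wool=2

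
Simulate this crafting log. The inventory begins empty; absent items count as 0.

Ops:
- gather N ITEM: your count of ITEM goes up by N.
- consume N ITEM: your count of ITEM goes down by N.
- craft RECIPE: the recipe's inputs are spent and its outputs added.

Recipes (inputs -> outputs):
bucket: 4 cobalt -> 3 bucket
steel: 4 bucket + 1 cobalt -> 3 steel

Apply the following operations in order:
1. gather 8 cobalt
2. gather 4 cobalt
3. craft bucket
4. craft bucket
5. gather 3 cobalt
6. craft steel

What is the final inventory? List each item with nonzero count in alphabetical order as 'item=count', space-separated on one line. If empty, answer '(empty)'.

After 1 (gather 8 cobalt): cobalt=8
After 2 (gather 4 cobalt): cobalt=12
After 3 (craft bucket): bucket=3 cobalt=8
After 4 (craft bucket): bucket=6 cobalt=4
After 5 (gather 3 cobalt): bucket=6 cobalt=7
After 6 (craft steel): bucket=2 cobalt=6 steel=3

Answer: bucket=2 cobalt=6 steel=3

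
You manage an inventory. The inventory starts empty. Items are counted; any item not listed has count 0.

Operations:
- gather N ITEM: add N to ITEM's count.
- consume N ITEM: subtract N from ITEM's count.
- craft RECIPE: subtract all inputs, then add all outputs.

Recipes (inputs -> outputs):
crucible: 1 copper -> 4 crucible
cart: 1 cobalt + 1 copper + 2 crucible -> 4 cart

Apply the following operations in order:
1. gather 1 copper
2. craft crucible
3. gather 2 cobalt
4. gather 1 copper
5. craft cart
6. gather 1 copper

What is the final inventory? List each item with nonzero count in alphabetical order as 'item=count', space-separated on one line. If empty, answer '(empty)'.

After 1 (gather 1 copper): copper=1
After 2 (craft crucible): crucible=4
After 3 (gather 2 cobalt): cobalt=2 crucible=4
After 4 (gather 1 copper): cobalt=2 copper=1 crucible=4
After 5 (craft cart): cart=4 cobalt=1 crucible=2
After 6 (gather 1 copper): cart=4 cobalt=1 copper=1 crucible=2

Answer: cart=4 cobalt=1 copper=1 crucible=2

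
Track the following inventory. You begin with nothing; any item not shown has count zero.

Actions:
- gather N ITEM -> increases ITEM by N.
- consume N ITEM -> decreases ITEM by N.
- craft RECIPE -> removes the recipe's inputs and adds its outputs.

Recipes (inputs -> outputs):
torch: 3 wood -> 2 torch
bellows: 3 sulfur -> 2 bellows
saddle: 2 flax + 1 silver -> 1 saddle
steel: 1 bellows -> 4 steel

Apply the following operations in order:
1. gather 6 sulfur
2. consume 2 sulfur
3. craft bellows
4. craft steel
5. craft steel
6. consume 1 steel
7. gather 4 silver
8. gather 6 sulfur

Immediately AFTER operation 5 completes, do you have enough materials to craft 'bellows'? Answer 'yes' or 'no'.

After 1 (gather 6 sulfur): sulfur=6
After 2 (consume 2 sulfur): sulfur=4
After 3 (craft bellows): bellows=2 sulfur=1
After 4 (craft steel): bellows=1 steel=4 sulfur=1
After 5 (craft steel): steel=8 sulfur=1

Answer: no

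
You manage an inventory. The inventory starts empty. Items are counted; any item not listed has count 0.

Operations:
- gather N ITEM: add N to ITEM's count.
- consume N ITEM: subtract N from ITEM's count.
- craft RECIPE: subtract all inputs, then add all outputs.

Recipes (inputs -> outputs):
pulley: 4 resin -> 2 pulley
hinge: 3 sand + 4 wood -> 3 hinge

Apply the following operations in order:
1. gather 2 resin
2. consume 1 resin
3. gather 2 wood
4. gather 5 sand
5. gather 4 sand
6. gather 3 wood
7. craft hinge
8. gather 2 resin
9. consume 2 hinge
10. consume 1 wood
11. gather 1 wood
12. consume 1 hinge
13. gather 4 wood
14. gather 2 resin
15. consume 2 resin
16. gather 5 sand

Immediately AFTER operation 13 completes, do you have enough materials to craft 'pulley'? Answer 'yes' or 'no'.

After 1 (gather 2 resin): resin=2
After 2 (consume 1 resin): resin=1
After 3 (gather 2 wood): resin=1 wood=2
After 4 (gather 5 sand): resin=1 sand=5 wood=2
After 5 (gather 4 sand): resin=1 sand=9 wood=2
After 6 (gather 3 wood): resin=1 sand=9 wood=5
After 7 (craft hinge): hinge=3 resin=1 sand=6 wood=1
After 8 (gather 2 resin): hinge=3 resin=3 sand=6 wood=1
After 9 (consume 2 hinge): hinge=1 resin=3 sand=6 wood=1
After 10 (consume 1 wood): hinge=1 resin=3 sand=6
After 11 (gather 1 wood): hinge=1 resin=3 sand=6 wood=1
After 12 (consume 1 hinge): resin=3 sand=6 wood=1
After 13 (gather 4 wood): resin=3 sand=6 wood=5

Answer: no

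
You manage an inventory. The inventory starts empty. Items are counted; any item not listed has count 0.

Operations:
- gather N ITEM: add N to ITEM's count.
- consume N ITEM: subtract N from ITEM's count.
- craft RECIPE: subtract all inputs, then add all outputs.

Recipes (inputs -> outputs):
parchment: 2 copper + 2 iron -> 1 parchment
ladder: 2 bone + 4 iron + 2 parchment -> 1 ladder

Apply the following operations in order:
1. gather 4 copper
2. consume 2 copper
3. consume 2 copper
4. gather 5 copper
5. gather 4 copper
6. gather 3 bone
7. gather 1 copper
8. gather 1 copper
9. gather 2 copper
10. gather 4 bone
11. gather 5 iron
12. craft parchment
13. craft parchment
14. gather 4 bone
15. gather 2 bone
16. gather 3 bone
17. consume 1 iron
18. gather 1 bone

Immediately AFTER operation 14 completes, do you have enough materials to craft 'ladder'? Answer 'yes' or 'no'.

After 1 (gather 4 copper): copper=4
After 2 (consume 2 copper): copper=2
After 3 (consume 2 copper): (empty)
After 4 (gather 5 copper): copper=5
After 5 (gather 4 copper): copper=9
After 6 (gather 3 bone): bone=3 copper=9
After 7 (gather 1 copper): bone=3 copper=10
After 8 (gather 1 copper): bone=3 copper=11
After 9 (gather 2 copper): bone=3 copper=13
After 10 (gather 4 bone): bone=7 copper=13
After 11 (gather 5 iron): bone=7 copper=13 iron=5
After 12 (craft parchment): bone=7 copper=11 iron=3 parchment=1
After 13 (craft parchment): bone=7 copper=9 iron=1 parchment=2
After 14 (gather 4 bone): bone=11 copper=9 iron=1 parchment=2

Answer: no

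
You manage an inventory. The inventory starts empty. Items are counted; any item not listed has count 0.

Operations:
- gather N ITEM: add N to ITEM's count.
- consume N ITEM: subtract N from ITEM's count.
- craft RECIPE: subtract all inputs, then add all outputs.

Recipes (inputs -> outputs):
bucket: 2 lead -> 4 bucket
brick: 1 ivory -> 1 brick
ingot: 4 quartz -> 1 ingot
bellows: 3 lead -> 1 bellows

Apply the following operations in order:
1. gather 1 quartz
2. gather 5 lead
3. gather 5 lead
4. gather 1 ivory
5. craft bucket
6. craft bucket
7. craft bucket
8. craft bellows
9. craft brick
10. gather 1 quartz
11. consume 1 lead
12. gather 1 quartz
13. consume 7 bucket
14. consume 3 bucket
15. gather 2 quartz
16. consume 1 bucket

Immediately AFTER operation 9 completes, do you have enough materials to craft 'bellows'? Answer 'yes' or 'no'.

Answer: no

Derivation:
After 1 (gather 1 quartz): quartz=1
After 2 (gather 5 lead): lead=5 quartz=1
After 3 (gather 5 lead): lead=10 quartz=1
After 4 (gather 1 ivory): ivory=1 lead=10 quartz=1
After 5 (craft bucket): bucket=4 ivory=1 lead=8 quartz=1
After 6 (craft bucket): bucket=8 ivory=1 lead=6 quartz=1
After 7 (craft bucket): bucket=12 ivory=1 lead=4 quartz=1
After 8 (craft bellows): bellows=1 bucket=12 ivory=1 lead=1 quartz=1
After 9 (craft brick): bellows=1 brick=1 bucket=12 lead=1 quartz=1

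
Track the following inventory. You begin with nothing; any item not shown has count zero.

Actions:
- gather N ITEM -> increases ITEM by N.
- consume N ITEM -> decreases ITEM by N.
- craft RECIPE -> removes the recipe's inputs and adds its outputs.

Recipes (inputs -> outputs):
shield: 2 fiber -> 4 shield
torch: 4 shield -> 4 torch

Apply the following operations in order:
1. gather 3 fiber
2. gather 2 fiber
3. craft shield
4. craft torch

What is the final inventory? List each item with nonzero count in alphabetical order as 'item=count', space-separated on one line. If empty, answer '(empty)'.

Answer: fiber=3 torch=4

Derivation:
After 1 (gather 3 fiber): fiber=3
After 2 (gather 2 fiber): fiber=5
After 3 (craft shield): fiber=3 shield=4
After 4 (craft torch): fiber=3 torch=4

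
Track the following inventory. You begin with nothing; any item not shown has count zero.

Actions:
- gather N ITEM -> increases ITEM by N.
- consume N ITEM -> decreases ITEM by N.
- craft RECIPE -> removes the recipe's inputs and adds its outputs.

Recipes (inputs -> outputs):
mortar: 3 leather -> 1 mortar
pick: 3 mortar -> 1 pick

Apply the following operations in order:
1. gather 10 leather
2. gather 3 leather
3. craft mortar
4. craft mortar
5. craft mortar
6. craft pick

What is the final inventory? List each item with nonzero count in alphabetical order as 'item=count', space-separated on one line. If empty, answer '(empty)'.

Answer: leather=4 pick=1

Derivation:
After 1 (gather 10 leather): leather=10
After 2 (gather 3 leather): leather=13
After 3 (craft mortar): leather=10 mortar=1
After 4 (craft mortar): leather=7 mortar=2
After 5 (craft mortar): leather=4 mortar=3
After 6 (craft pick): leather=4 pick=1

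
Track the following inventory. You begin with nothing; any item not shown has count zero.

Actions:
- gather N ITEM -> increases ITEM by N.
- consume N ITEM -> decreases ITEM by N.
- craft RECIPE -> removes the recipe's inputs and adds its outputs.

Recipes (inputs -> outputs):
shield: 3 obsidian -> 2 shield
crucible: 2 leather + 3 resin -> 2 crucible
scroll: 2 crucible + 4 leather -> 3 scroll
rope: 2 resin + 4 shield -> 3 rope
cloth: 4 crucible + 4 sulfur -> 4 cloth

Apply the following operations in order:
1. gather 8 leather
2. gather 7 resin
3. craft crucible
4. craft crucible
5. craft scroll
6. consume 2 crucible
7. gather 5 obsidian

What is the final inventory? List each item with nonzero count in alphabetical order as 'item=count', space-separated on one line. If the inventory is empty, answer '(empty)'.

After 1 (gather 8 leather): leather=8
After 2 (gather 7 resin): leather=8 resin=7
After 3 (craft crucible): crucible=2 leather=6 resin=4
After 4 (craft crucible): crucible=4 leather=4 resin=1
After 5 (craft scroll): crucible=2 resin=1 scroll=3
After 6 (consume 2 crucible): resin=1 scroll=3
After 7 (gather 5 obsidian): obsidian=5 resin=1 scroll=3

Answer: obsidian=5 resin=1 scroll=3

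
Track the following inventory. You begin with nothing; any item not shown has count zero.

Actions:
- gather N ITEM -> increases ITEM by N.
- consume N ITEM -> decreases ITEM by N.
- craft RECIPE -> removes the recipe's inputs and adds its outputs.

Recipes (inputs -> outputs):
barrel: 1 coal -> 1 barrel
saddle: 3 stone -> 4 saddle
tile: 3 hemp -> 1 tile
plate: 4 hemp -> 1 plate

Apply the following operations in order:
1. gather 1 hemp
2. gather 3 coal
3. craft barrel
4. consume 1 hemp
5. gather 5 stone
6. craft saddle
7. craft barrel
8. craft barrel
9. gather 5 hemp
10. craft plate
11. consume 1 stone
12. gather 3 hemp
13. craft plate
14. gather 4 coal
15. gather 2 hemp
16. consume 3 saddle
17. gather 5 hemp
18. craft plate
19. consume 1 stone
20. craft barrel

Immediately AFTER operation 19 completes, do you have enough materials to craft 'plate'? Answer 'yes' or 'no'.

After 1 (gather 1 hemp): hemp=1
After 2 (gather 3 coal): coal=3 hemp=1
After 3 (craft barrel): barrel=1 coal=2 hemp=1
After 4 (consume 1 hemp): barrel=1 coal=2
After 5 (gather 5 stone): barrel=1 coal=2 stone=5
After 6 (craft saddle): barrel=1 coal=2 saddle=4 stone=2
After 7 (craft barrel): barrel=2 coal=1 saddle=4 stone=2
After 8 (craft barrel): barrel=3 saddle=4 stone=2
After 9 (gather 5 hemp): barrel=3 hemp=5 saddle=4 stone=2
After 10 (craft plate): barrel=3 hemp=1 plate=1 saddle=4 stone=2
After 11 (consume 1 stone): barrel=3 hemp=1 plate=1 saddle=4 stone=1
After 12 (gather 3 hemp): barrel=3 hemp=4 plate=1 saddle=4 stone=1
After 13 (craft plate): barrel=3 plate=2 saddle=4 stone=1
After 14 (gather 4 coal): barrel=3 coal=4 plate=2 saddle=4 stone=1
After 15 (gather 2 hemp): barrel=3 coal=4 hemp=2 plate=2 saddle=4 stone=1
After 16 (consume 3 saddle): barrel=3 coal=4 hemp=2 plate=2 saddle=1 stone=1
After 17 (gather 5 hemp): barrel=3 coal=4 hemp=7 plate=2 saddle=1 stone=1
After 18 (craft plate): barrel=3 coal=4 hemp=3 plate=3 saddle=1 stone=1
After 19 (consume 1 stone): barrel=3 coal=4 hemp=3 plate=3 saddle=1

Answer: no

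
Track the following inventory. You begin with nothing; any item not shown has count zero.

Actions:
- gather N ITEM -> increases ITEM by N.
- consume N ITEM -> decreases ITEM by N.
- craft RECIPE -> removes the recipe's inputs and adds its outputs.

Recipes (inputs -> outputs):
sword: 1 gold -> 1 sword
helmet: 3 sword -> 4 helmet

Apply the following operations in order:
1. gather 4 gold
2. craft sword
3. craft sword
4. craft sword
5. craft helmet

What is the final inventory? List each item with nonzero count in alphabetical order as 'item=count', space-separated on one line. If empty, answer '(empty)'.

After 1 (gather 4 gold): gold=4
After 2 (craft sword): gold=3 sword=1
After 3 (craft sword): gold=2 sword=2
After 4 (craft sword): gold=1 sword=3
After 5 (craft helmet): gold=1 helmet=4

Answer: gold=1 helmet=4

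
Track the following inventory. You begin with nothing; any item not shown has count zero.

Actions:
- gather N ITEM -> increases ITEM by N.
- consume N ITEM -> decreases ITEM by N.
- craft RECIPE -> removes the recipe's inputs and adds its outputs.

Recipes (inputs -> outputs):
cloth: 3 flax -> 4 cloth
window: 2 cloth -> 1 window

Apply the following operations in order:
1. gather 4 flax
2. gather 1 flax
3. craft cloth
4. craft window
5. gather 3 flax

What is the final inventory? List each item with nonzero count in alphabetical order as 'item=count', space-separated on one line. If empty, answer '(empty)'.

Answer: cloth=2 flax=5 window=1

Derivation:
After 1 (gather 4 flax): flax=4
After 2 (gather 1 flax): flax=5
After 3 (craft cloth): cloth=4 flax=2
After 4 (craft window): cloth=2 flax=2 window=1
After 5 (gather 3 flax): cloth=2 flax=5 window=1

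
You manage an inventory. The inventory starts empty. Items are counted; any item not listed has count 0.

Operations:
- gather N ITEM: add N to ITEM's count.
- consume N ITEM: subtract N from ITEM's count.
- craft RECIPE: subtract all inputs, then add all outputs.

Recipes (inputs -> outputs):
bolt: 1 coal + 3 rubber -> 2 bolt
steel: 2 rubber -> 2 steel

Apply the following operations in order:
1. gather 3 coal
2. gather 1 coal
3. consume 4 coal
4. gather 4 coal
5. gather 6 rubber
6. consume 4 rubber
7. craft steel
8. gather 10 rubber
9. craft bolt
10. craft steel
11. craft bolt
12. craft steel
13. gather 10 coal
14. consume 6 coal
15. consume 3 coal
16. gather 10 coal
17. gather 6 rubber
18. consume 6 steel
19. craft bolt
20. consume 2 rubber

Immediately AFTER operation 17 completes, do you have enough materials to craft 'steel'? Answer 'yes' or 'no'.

After 1 (gather 3 coal): coal=3
After 2 (gather 1 coal): coal=4
After 3 (consume 4 coal): (empty)
After 4 (gather 4 coal): coal=4
After 5 (gather 6 rubber): coal=4 rubber=6
After 6 (consume 4 rubber): coal=4 rubber=2
After 7 (craft steel): coal=4 steel=2
After 8 (gather 10 rubber): coal=4 rubber=10 steel=2
After 9 (craft bolt): bolt=2 coal=3 rubber=7 steel=2
After 10 (craft steel): bolt=2 coal=3 rubber=5 steel=4
After 11 (craft bolt): bolt=4 coal=2 rubber=2 steel=4
After 12 (craft steel): bolt=4 coal=2 steel=6
After 13 (gather 10 coal): bolt=4 coal=12 steel=6
After 14 (consume 6 coal): bolt=4 coal=6 steel=6
After 15 (consume 3 coal): bolt=4 coal=3 steel=6
After 16 (gather 10 coal): bolt=4 coal=13 steel=6
After 17 (gather 6 rubber): bolt=4 coal=13 rubber=6 steel=6

Answer: yes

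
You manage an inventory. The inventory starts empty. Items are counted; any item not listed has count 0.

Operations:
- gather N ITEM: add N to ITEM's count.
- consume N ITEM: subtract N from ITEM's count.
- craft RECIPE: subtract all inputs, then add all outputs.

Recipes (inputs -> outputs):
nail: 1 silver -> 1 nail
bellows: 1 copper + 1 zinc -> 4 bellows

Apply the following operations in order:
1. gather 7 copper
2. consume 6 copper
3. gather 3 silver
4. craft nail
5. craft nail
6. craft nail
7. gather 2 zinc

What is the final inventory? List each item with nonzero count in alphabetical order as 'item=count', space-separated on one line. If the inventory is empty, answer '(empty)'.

Answer: copper=1 nail=3 zinc=2

Derivation:
After 1 (gather 7 copper): copper=7
After 2 (consume 6 copper): copper=1
After 3 (gather 3 silver): copper=1 silver=3
After 4 (craft nail): copper=1 nail=1 silver=2
After 5 (craft nail): copper=1 nail=2 silver=1
After 6 (craft nail): copper=1 nail=3
After 7 (gather 2 zinc): copper=1 nail=3 zinc=2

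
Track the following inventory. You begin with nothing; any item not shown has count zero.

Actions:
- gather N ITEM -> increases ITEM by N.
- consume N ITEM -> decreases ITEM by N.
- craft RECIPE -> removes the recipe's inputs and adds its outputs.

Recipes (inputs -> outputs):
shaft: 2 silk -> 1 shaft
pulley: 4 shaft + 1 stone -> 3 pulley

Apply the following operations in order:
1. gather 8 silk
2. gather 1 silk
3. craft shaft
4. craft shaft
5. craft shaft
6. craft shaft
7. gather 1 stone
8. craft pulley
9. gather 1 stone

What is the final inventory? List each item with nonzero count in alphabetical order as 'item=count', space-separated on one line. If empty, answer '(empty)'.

Answer: pulley=3 silk=1 stone=1

Derivation:
After 1 (gather 8 silk): silk=8
After 2 (gather 1 silk): silk=9
After 3 (craft shaft): shaft=1 silk=7
After 4 (craft shaft): shaft=2 silk=5
After 5 (craft shaft): shaft=3 silk=3
After 6 (craft shaft): shaft=4 silk=1
After 7 (gather 1 stone): shaft=4 silk=1 stone=1
After 8 (craft pulley): pulley=3 silk=1
After 9 (gather 1 stone): pulley=3 silk=1 stone=1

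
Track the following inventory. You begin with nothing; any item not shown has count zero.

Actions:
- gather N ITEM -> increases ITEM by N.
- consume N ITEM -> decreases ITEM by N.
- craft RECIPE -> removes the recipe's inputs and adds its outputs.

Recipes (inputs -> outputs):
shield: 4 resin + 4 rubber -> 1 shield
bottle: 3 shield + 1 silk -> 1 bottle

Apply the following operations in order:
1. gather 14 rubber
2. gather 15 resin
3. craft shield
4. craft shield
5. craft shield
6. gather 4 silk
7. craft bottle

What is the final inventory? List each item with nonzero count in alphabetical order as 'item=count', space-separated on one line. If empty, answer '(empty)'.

After 1 (gather 14 rubber): rubber=14
After 2 (gather 15 resin): resin=15 rubber=14
After 3 (craft shield): resin=11 rubber=10 shield=1
After 4 (craft shield): resin=7 rubber=6 shield=2
After 5 (craft shield): resin=3 rubber=2 shield=3
After 6 (gather 4 silk): resin=3 rubber=2 shield=3 silk=4
After 7 (craft bottle): bottle=1 resin=3 rubber=2 silk=3

Answer: bottle=1 resin=3 rubber=2 silk=3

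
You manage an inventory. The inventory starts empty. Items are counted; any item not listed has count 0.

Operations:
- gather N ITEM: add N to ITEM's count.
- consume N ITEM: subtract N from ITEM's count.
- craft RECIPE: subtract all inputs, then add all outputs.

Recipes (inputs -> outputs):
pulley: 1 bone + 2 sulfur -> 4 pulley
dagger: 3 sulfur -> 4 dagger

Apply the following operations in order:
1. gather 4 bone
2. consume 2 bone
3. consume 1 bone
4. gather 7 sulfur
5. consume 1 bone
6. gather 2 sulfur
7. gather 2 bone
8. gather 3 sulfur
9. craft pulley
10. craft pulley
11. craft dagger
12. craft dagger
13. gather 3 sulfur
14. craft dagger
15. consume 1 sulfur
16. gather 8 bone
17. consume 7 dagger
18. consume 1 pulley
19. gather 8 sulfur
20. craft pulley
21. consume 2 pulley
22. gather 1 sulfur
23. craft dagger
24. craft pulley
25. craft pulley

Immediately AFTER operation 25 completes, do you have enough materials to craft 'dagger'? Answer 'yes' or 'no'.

Answer: no

Derivation:
After 1 (gather 4 bone): bone=4
After 2 (consume 2 bone): bone=2
After 3 (consume 1 bone): bone=1
After 4 (gather 7 sulfur): bone=1 sulfur=7
After 5 (consume 1 bone): sulfur=7
After 6 (gather 2 sulfur): sulfur=9
After 7 (gather 2 bone): bone=2 sulfur=9
After 8 (gather 3 sulfur): bone=2 sulfur=12
After 9 (craft pulley): bone=1 pulley=4 sulfur=10
After 10 (craft pulley): pulley=8 sulfur=8
After 11 (craft dagger): dagger=4 pulley=8 sulfur=5
After 12 (craft dagger): dagger=8 pulley=8 sulfur=2
After 13 (gather 3 sulfur): dagger=8 pulley=8 sulfur=5
After 14 (craft dagger): dagger=12 pulley=8 sulfur=2
After 15 (consume 1 sulfur): dagger=12 pulley=8 sulfur=1
After 16 (gather 8 bone): bone=8 dagger=12 pulley=8 sulfur=1
After 17 (consume 7 dagger): bone=8 dagger=5 pulley=8 sulfur=1
After 18 (consume 1 pulley): bone=8 dagger=5 pulley=7 sulfur=1
After 19 (gather 8 sulfur): bone=8 dagger=5 pulley=7 sulfur=9
After 20 (craft pulley): bone=7 dagger=5 pulley=11 sulfur=7
After 21 (consume 2 pulley): bone=7 dagger=5 pulley=9 sulfur=7
After 22 (gather 1 sulfur): bone=7 dagger=5 pulley=9 sulfur=8
After 23 (craft dagger): bone=7 dagger=9 pulley=9 sulfur=5
After 24 (craft pulley): bone=6 dagger=9 pulley=13 sulfur=3
After 25 (craft pulley): bone=5 dagger=9 pulley=17 sulfur=1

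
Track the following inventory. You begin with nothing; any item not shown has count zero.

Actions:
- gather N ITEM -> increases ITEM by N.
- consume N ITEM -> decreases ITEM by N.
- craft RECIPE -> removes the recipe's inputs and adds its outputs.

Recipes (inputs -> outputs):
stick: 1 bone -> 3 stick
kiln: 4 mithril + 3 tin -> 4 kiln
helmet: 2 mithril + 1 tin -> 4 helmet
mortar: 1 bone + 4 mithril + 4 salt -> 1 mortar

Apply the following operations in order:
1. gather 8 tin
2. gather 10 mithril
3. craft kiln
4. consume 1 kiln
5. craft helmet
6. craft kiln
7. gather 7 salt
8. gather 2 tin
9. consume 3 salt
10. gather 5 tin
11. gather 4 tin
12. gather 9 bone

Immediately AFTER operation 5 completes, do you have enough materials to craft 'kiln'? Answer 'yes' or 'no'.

Answer: yes

Derivation:
After 1 (gather 8 tin): tin=8
After 2 (gather 10 mithril): mithril=10 tin=8
After 3 (craft kiln): kiln=4 mithril=6 tin=5
After 4 (consume 1 kiln): kiln=3 mithril=6 tin=5
After 5 (craft helmet): helmet=4 kiln=3 mithril=4 tin=4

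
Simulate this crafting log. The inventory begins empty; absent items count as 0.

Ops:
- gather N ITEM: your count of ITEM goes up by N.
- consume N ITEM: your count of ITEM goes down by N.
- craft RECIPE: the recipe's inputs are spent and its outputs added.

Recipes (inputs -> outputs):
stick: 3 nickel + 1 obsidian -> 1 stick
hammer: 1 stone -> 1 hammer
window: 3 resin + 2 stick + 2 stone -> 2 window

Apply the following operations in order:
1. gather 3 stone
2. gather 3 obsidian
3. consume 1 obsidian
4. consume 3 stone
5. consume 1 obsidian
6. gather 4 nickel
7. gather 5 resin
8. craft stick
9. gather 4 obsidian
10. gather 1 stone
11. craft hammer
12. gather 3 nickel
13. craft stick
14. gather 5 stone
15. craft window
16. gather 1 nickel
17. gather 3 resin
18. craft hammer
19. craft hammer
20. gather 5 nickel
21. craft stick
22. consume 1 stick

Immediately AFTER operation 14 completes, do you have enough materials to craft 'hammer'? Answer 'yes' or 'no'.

Answer: yes

Derivation:
After 1 (gather 3 stone): stone=3
After 2 (gather 3 obsidian): obsidian=3 stone=3
After 3 (consume 1 obsidian): obsidian=2 stone=3
After 4 (consume 3 stone): obsidian=2
After 5 (consume 1 obsidian): obsidian=1
After 6 (gather 4 nickel): nickel=4 obsidian=1
After 7 (gather 5 resin): nickel=4 obsidian=1 resin=5
After 8 (craft stick): nickel=1 resin=5 stick=1
After 9 (gather 4 obsidian): nickel=1 obsidian=4 resin=5 stick=1
After 10 (gather 1 stone): nickel=1 obsidian=4 resin=5 stick=1 stone=1
After 11 (craft hammer): hammer=1 nickel=1 obsidian=4 resin=5 stick=1
After 12 (gather 3 nickel): hammer=1 nickel=4 obsidian=4 resin=5 stick=1
After 13 (craft stick): hammer=1 nickel=1 obsidian=3 resin=5 stick=2
After 14 (gather 5 stone): hammer=1 nickel=1 obsidian=3 resin=5 stick=2 stone=5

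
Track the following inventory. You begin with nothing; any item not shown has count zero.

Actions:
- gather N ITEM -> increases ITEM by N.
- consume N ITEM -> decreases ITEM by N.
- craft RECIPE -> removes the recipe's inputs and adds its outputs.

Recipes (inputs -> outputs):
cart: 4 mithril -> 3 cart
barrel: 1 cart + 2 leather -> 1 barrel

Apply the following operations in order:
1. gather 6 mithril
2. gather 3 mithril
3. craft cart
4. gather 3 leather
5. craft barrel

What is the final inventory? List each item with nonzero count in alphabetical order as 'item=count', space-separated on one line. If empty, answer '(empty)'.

Answer: barrel=1 cart=2 leather=1 mithril=5

Derivation:
After 1 (gather 6 mithril): mithril=6
After 2 (gather 3 mithril): mithril=9
After 3 (craft cart): cart=3 mithril=5
After 4 (gather 3 leather): cart=3 leather=3 mithril=5
After 5 (craft barrel): barrel=1 cart=2 leather=1 mithril=5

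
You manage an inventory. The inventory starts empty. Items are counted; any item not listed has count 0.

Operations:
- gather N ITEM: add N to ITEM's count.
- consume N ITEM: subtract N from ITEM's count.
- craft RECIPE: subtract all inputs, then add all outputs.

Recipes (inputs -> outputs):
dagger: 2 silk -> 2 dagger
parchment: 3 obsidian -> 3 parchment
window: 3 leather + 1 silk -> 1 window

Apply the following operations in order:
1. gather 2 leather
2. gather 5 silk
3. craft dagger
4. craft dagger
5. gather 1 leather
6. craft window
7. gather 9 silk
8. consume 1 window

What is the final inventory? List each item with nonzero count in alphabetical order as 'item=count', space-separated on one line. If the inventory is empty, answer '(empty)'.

After 1 (gather 2 leather): leather=2
After 2 (gather 5 silk): leather=2 silk=5
After 3 (craft dagger): dagger=2 leather=2 silk=3
After 4 (craft dagger): dagger=4 leather=2 silk=1
After 5 (gather 1 leather): dagger=4 leather=3 silk=1
After 6 (craft window): dagger=4 window=1
After 7 (gather 9 silk): dagger=4 silk=9 window=1
After 8 (consume 1 window): dagger=4 silk=9

Answer: dagger=4 silk=9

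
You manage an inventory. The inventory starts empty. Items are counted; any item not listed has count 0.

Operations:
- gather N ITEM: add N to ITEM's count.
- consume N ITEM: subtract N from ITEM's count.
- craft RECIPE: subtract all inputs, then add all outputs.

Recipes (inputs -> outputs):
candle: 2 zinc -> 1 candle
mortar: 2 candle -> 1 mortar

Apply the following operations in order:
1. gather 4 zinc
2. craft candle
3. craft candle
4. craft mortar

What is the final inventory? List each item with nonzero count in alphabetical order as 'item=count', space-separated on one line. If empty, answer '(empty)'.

Answer: mortar=1

Derivation:
After 1 (gather 4 zinc): zinc=4
After 2 (craft candle): candle=1 zinc=2
After 3 (craft candle): candle=2
After 4 (craft mortar): mortar=1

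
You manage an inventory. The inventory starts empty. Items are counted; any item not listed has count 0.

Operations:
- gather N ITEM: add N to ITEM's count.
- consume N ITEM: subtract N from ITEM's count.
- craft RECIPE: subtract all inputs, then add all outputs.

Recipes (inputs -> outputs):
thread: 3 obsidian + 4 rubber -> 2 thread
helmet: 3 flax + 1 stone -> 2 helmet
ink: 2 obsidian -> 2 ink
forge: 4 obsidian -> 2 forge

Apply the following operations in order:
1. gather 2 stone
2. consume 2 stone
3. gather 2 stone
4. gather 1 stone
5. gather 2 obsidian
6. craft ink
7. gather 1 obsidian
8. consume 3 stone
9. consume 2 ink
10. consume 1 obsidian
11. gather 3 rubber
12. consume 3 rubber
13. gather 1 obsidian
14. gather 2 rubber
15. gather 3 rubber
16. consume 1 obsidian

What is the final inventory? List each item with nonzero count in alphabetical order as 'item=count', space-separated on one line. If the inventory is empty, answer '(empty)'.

After 1 (gather 2 stone): stone=2
After 2 (consume 2 stone): (empty)
After 3 (gather 2 stone): stone=2
After 4 (gather 1 stone): stone=3
After 5 (gather 2 obsidian): obsidian=2 stone=3
After 6 (craft ink): ink=2 stone=3
After 7 (gather 1 obsidian): ink=2 obsidian=1 stone=3
After 8 (consume 3 stone): ink=2 obsidian=1
After 9 (consume 2 ink): obsidian=1
After 10 (consume 1 obsidian): (empty)
After 11 (gather 3 rubber): rubber=3
After 12 (consume 3 rubber): (empty)
After 13 (gather 1 obsidian): obsidian=1
After 14 (gather 2 rubber): obsidian=1 rubber=2
After 15 (gather 3 rubber): obsidian=1 rubber=5
After 16 (consume 1 obsidian): rubber=5

Answer: rubber=5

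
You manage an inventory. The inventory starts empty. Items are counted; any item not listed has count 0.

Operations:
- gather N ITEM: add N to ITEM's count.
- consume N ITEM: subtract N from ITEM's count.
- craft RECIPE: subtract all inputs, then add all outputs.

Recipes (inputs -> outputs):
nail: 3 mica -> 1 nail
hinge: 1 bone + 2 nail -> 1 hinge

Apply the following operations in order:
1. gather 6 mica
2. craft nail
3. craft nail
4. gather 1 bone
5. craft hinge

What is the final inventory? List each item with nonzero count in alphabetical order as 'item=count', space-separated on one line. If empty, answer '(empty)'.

Answer: hinge=1

Derivation:
After 1 (gather 6 mica): mica=6
After 2 (craft nail): mica=3 nail=1
After 3 (craft nail): nail=2
After 4 (gather 1 bone): bone=1 nail=2
After 5 (craft hinge): hinge=1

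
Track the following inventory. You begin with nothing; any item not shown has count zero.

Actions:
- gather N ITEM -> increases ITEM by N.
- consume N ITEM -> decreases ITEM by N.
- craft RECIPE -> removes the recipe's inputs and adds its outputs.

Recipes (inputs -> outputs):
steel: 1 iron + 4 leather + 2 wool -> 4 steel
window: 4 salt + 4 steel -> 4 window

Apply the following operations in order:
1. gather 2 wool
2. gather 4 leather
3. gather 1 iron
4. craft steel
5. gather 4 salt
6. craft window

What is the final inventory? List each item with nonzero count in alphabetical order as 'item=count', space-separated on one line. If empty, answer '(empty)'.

After 1 (gather 2 wool): wool=2
After 2 (gather 4 leather): leather=4 wool=2
After 3 (gather 1 iron): iron=1 leather=4 wool=2
After 4 (craft steel): steel=4
After 5 (gather 4 salt): salt=4 steel=4
After 6 (craft window): window=4

Answer: window=4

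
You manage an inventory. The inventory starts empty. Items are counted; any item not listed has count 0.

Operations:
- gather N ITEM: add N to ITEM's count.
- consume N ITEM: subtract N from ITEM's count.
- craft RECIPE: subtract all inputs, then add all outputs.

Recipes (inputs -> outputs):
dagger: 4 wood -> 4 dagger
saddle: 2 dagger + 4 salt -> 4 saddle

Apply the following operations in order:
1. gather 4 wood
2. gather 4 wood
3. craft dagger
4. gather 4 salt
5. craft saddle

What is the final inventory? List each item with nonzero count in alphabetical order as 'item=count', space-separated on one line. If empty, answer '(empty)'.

After 1 (gather 4 wood): wood=4
After 2 (gather 4 wood): wood=8
After 3 (craft dagger): dagger=4 wood=4
After 4 (gather 4 salt): dagger=4 salt=4 wood=4
After 5 (craft saddle): dagger=2 saddle=4 wood=4

Answer: dagger=2 saddle=4 wood=4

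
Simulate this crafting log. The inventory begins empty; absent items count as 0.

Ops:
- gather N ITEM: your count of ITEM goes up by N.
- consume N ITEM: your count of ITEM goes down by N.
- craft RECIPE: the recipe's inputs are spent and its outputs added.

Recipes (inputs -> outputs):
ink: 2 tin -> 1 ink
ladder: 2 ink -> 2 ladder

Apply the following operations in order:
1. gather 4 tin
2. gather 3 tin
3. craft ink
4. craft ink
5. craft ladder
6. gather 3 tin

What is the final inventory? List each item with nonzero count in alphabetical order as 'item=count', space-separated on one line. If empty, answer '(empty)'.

Answer: ladder=2 tin=6

Derivation:
After 1 (gather 4 tin): tin=4
After 2 (gather 3 tin): tin=7
After 3 (craft ink): ink=1 tin=5
After 4 (craft ink): ink=2 tin=3
After 5 (craft ladder): ladder=2 tin=3
After 6 (gather 3 tin): ladder=2 tin=6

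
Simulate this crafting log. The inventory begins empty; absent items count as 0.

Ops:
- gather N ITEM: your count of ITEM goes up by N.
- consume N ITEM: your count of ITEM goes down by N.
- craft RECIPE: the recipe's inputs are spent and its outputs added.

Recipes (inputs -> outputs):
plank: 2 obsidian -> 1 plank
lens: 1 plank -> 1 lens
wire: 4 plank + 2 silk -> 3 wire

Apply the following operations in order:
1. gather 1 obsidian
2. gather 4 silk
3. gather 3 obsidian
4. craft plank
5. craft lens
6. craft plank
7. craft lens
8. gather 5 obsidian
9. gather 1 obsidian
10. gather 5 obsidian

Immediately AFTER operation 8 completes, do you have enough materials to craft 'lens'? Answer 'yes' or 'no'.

After 1 (gather 1 obsidian): obsidian=1
After 2 (gather 4 silk): obsidian=1 silk=4
After 3 (gather 3 obsidian): obsidian=4 silk=4
After 4 (craft plank): obsidian=2 plank=1 silk=4
After 5 (craft lens): lens=1 obsidian=2 silk=4
After 6 (craft plank): lens=1 plank=1 silk=4
After 7 (craft lens): lens=2 silk=4
After 8 (gather 5 obsidian): lens=2 obsidian=5 silk=4

Answer: no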